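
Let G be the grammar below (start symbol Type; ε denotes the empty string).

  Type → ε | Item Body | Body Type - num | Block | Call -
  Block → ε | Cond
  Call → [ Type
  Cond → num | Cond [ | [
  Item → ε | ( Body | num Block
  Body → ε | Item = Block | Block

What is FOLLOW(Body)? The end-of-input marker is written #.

{ #, (, -, =, [, num }

In Type → Item Body: Body is at the end, add FOLLOW(Type) = { #, - }.
In Type → Body Type - num: add FIRST(Type - num) = { (, -, =, [, num }.
In Item → ( Body: Body is at the end, add FOLLOW(Item) = { #, (, -, =, [, num }.
Union: FOLLOW(Body) = { #, (, -, =, [, num }.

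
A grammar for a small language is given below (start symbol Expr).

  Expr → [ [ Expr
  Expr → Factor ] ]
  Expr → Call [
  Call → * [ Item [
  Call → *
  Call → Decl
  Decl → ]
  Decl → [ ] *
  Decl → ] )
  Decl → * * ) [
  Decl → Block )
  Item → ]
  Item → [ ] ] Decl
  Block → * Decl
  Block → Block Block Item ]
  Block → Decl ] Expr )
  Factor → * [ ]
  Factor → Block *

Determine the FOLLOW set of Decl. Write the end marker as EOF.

In Call → Decl: Decl is at the end, add FOLLOW(Call) = { [ }.
In Item → [ ] ] Decl: Decl is at the end, add FOLLOW(Item) = { [, ] }.
In Block → * Decl: Decl is at the end, add FOLLOW(Block) = { ), *, [, ] }.
In Block → Decl ] Expr ): add FIRST(] Expr )) = { ] }.
Union: FOLLOW(Decl) = { ), *, [, ] }.

{ ), *, [, ] }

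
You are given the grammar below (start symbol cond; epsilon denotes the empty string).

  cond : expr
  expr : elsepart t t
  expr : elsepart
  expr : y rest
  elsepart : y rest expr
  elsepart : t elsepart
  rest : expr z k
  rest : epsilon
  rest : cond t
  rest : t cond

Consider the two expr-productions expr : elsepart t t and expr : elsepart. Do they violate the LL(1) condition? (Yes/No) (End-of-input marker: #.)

Yes

FIRST(elsepart t t) = { t, y } and FIRST(elsepart) = { t, y }.
Both contain t, so the two alternatives are not disjoint — LL(1) conflict.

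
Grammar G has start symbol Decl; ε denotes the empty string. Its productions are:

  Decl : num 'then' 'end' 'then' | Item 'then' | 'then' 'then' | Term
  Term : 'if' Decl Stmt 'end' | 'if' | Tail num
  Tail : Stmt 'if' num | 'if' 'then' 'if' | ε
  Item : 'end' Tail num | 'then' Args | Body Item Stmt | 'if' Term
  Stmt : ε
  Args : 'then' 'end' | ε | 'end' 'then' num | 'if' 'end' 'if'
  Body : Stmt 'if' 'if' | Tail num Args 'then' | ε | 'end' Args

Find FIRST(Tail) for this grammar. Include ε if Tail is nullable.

{ 'if', ε }

From Tail : Stmt 'if' num: Stmt nullable, take FIRST(Stmt) ∪ {'if'} = { 'if' }.
Tail : 'if' 'then' 'if' contributes {'if'}.
Tail : ε contributes ε.
Union: FIRST(Tail) = { 'if', ε }.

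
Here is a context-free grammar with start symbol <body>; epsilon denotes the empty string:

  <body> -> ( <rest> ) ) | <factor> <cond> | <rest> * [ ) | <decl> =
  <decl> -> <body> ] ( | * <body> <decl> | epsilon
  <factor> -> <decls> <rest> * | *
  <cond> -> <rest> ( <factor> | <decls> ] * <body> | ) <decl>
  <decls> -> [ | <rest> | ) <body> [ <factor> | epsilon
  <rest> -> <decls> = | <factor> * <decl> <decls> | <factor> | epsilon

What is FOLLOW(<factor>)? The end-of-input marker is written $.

In <body> -> <factor> <cond>: add FIRST(<cond>) = { (, ), *, =, [, ] }.
In <cond> -> <rest> ( <factor>: <factor> is at the end, add FOLLOW(<cond>) = { $, (, ), *, =, [, ] }.
In <decls> -> ) <body> [ <factor>: <factor> is at the end, add FOLLOW(<decls>) = { (, ), *, =, [, ] }.
In <rest> -> <factor> * <decl> <decls>: add FIRST(* <decl> <decls>) = { * }.
In <rest> -> <factor>: <factor> is at the end, add FOLLOW(<rest>) = { (, ), *, =, [, ] }.
Union: FOLLOW(<factor>) = { $, (, ), *, =, [, ] }.

{ $, (, ), *, =, [, ] }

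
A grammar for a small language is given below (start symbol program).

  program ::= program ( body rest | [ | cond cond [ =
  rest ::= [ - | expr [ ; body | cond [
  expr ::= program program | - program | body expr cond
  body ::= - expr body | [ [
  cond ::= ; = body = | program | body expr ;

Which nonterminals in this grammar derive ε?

No nonterminal has an empty production or an RHS whose symbols are all nullable.

{ } (none)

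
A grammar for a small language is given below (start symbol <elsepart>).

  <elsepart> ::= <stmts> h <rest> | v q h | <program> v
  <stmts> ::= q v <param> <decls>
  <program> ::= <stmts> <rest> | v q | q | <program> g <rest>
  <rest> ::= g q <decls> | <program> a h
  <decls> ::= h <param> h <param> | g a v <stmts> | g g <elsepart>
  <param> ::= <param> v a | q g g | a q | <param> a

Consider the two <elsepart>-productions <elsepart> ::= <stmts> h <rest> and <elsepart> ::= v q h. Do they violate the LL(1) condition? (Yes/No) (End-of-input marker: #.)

FIRST(<stmts> h <rest>) = { q } and FIRST(v q h) = { v }.
The FIRST sets are disjoint and neither alternative is nullable — no conflict.

No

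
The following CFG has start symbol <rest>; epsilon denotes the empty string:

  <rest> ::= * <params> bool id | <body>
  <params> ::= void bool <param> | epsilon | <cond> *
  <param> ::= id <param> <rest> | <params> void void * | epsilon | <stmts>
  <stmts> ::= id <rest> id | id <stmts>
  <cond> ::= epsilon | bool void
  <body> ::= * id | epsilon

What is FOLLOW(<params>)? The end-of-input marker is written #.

In <rest> ::= * <params> bool id: add FIRST(bool id) = { bool }.
In <param> ::= <params> void void *: add FIRST(void void *) = { void }.
Union: FOLLOW(<params>) = { bool, void }.

{ bool, void }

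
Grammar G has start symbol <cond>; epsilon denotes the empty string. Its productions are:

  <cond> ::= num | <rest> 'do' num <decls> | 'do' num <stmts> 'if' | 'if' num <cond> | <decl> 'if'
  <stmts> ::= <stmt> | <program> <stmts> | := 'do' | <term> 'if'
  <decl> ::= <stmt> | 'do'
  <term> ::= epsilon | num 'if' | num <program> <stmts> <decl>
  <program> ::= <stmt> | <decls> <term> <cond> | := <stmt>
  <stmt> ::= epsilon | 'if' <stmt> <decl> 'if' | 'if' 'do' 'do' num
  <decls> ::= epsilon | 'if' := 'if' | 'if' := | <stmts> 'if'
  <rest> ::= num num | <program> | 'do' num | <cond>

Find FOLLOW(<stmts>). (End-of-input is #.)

{ 'do', 'if', :=, num }

In <cond> ::= 'do' num <stmts> 'if': add FIRST('if') = { 'if' }.
In <stmts> ::= <program> <stmts>: <stmts> is at the end, add FOLLOW(<stmts>) = { 'do', 'if', :=, num }.
In <term> ::= num <program> <stmts> <decl>: add FIRST(<decl>)\{epsilon} = { 'do', 'if' }.
  Since <decl> is nullable, also add FOLLOW(<term>) = { 'do', 'if', :=, num }.
In <decls> ::= <stmts> 'if': add FIRST('if') = { 'if' }.
Union: FOLLOW(<stmts>) = { 'do', 'if', :=, num }.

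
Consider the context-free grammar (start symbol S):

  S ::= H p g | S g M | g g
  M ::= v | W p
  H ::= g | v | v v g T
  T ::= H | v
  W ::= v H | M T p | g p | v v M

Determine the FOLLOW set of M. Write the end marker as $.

{ $, g, p, v }

In S ::= S g M: M is at the end, add FOLLOW(S) = { $, g }.
In W ::= M T p: add FIRST(T p) = { g, v }.
In W ::= v v M: M is at the end, add FOLLOW(W) = { p }.
Union: FOLLOW(M) = { $, g, p, v }.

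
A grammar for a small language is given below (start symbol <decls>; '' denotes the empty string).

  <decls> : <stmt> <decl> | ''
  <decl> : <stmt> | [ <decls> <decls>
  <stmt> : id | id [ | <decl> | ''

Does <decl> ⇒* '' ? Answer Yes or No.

<decl> : <stmt> and each of <stmt> is nullable, so <decl> ⇒* ''.

Yes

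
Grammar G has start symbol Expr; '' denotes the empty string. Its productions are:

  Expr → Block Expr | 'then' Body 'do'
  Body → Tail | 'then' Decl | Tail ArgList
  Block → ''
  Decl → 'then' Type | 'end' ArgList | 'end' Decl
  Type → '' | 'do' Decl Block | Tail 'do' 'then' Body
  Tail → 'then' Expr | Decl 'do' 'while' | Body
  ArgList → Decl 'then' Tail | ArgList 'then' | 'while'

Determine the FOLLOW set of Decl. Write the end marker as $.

{ 'do', 'end', 'then', 'while' }

In Body → 'then' Decl: Decl is at the end, add FOLLOW(Body) = { 'do', 'end', 'then', 'while' }.
In Decl → 'end' Decl: Decl is at the end, add FOLLOW(Decl) = { 'do', 'end', 'then', 'while' }.
In Type → 'do' Decl Block: add FIRST(Block)\{''} = {  }.
  Since Block is nullable, also add FOLLOW(Type) = { 'do', 'end', 'then', 'while' }.
In Tail → Decl 'do' 'while': add FIRST('do' 'while') = { 'do' }.
In ArgList → Decl 'then' Tail: add FIRST('then' Tail) = { 'then' }.
Union: FOLLOW(Decl) = { 'do', 'end', 'then', 'while' }.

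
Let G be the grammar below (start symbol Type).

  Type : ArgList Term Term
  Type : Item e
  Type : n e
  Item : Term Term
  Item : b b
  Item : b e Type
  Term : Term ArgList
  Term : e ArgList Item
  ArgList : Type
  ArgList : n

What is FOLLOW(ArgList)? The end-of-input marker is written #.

{ #, b, e, n }

In Type : ArgList Term Term: add FIRST(Term Term) = { e }.
In Term : Term ArgList: ArgList is at the end, add FOLLOW(Term) = { #, b, e, n }.
In Term : e ArgList Item: add FIRST(Item) = { b, e }.
Union: FOLLOW(ArgList) = { #, b, e, n }.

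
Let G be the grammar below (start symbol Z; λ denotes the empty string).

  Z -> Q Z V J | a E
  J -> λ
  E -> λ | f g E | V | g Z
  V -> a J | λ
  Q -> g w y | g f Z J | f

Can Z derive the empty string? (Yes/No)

Nullable nonterminals: E, J, V.
No production of Z has an RHS whose symbols are all nullable, so Z is not nullable.

No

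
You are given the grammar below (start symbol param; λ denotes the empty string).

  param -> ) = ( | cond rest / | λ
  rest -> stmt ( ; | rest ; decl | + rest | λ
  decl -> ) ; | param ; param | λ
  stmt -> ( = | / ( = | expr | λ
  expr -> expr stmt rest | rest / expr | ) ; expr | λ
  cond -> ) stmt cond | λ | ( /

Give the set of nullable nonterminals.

{ cond, decl, expr, param, rest, stmt }

Directly nullable (have an λ-production): param, rest, decl, stmt, expr, cond.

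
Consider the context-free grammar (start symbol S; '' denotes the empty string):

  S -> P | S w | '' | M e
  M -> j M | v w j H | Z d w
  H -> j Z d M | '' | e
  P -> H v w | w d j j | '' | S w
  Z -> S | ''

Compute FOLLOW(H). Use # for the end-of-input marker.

In M -> v w j H: H is at the end, add FOLLOW(M) = { e, v }.
In P -> H v w: add FIRST(v w) = { v }.
Union: FOLLOW(H) = { e, v }.

{ e, v }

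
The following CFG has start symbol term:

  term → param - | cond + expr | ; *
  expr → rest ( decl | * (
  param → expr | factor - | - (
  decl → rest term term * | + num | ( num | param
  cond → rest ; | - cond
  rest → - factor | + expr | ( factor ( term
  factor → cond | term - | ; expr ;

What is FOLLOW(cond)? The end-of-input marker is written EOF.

In term → cond + expr: add FIRST(+ expr) = { + }.
In cond → - cond: cond is at the end, add FOLLOW(cond) = { (, *, +, -, ; }.
In factor → cond: cond is at the end, add FOLLOW(factor) = { (, *, +, -, ; }.
Union: FOLLOW(cond) = { (, *, +, -, ; }.

{ (, *, +, -, ; }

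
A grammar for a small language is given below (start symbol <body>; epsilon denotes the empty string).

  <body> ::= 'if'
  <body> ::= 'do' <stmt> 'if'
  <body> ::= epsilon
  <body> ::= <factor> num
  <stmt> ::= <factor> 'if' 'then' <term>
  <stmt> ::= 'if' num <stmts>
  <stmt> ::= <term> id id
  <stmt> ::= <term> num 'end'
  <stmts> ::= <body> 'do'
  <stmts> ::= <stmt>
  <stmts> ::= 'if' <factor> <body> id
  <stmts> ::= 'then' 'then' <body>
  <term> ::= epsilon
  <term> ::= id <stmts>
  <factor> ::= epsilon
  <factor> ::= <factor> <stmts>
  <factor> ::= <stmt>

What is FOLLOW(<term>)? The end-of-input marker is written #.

{ 'do', 'if', 'then', id, num }

In <stmt> ::= <factor> 'if' 'then' <term>: <term> is at the end, add FOLLOW(<stmt>) = { 'do', 'if', 'then', id, num }.
In <stmt> ::= <term> id id: add FIRST(id id) = { id }.
In <stmt> ::= <term> num 'end': add FIRST(num 'end') = { num }.
Union: FOLLOW(<term>) = { 'do', 'if', 'then', id, num }.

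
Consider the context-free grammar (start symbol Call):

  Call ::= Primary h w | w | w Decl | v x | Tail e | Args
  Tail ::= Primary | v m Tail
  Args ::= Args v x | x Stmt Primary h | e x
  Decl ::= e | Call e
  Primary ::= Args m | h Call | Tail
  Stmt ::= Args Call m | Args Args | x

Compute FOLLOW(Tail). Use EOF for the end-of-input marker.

{ e, h }

In Call ::= Tail e: add FIRST(e) = { e }.
In Tail ::= v m Tail: Tail is at the end, add FOLLOW(Tail) = { e, h }.
In Primary ::= Tail: Tail is at the end, add FOLLOW(Primary) = { e, h }.
Union: FOLLOW(Tail) = { e, h }.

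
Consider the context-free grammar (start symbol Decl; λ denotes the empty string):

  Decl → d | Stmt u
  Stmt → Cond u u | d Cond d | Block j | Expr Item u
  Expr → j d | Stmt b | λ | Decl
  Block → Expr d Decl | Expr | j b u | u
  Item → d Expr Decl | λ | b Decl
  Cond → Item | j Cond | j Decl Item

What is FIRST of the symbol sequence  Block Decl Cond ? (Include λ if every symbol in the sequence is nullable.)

Add FIRST(Block)\{λ} = { b, d, j, u }; Block is nullable, continue.
Add FIRST(Decl) = { b, d, j, u }; Decl is not nullable, stop.

{ b, d, j, u }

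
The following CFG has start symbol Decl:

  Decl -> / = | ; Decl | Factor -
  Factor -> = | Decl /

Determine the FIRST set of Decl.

{ /, ;, = }

Decl -> / = contributes {/}.
Decl -> ; Decl contributes {;}.
From Decl -> Factor -: add FIRST(Factor) = { /, ;, = }.
Union: FIRST(Decl) = { /, ;, = }.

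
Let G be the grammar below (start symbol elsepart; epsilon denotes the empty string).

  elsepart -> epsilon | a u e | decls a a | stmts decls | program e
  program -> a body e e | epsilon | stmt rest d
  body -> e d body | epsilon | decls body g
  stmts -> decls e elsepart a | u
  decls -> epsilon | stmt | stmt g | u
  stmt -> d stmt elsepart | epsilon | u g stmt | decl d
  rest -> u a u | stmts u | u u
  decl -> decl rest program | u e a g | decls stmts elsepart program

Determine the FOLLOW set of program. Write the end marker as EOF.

In elsepart -> program e: add FIRST(e) = { e }.
In decl -> decl rest program: program is at the end, add FOLLOW(decl) = { d, e, g, u }.
In decl -> decls stmts elsepart program: program is at the end, add FOLLOW(decl) = { d, e, g, u }.
Union: FOLLOW(program) = { d, e, g, u }.

{ d, e, g, u }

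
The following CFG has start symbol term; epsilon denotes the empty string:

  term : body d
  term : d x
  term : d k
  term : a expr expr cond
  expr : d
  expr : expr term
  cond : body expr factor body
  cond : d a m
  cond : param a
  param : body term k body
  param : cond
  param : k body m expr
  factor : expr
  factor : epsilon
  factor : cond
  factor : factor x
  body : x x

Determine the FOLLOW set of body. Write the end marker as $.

In term : body d: add FIRST(d) = { d }.
In cond : body expr factor body: add FIRST(expr factor body) = { d }.
In cond : body expr factor body: body is at the end, add FOLLOW(cond) = { $, a, d, k, x }.
In param : body term k body: add FIRST(term k body) = { a, d, x }.
In param : body term k body: body is at the end, add FOLLOW(param) = { a }.
In param : k body m expr: add FIRST(m expr) = { m }.
Union: FOLLOW(body) = { $, a, d, k, m, x }.

{ $, a, d, k, m, x }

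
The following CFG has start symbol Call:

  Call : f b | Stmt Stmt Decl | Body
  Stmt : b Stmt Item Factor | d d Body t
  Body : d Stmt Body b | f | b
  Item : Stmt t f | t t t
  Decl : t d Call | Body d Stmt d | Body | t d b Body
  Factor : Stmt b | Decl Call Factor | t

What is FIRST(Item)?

{ b, d, t }

From Item : Stmt t f: add FIRST(Stmt) = { b, d }.
Item : t t t contributes {t}.
Union: FIRST(Item) = { b, d, t }.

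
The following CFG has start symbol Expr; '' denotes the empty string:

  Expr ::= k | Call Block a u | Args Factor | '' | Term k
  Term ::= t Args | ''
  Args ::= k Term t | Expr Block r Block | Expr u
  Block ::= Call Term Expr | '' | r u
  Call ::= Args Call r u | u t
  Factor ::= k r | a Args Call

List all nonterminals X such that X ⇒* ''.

{ Block, Expr, Term }

Directly nullable (have an ''-production): Expr, Term, Block.
No other nonterminal has a production whose RHS symbols are all nullable.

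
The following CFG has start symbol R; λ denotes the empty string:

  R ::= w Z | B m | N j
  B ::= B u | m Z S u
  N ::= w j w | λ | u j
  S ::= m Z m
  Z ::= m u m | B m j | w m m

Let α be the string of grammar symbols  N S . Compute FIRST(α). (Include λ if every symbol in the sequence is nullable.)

{ m, u, w }

Add FIRST(N)\{λ} = { u, w }; N is nullable, continue.
Add FIRST(S) = { m }; S is not nullable, stop.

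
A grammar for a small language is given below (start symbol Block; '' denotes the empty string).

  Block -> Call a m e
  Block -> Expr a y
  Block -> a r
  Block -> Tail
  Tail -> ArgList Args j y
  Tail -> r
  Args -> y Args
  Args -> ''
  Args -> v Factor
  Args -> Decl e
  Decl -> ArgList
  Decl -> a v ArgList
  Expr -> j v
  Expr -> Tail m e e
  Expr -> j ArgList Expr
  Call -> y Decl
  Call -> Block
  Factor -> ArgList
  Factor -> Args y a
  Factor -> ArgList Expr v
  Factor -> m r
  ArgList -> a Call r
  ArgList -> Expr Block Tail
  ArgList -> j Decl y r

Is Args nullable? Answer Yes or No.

Args has an ''-production, so Args ⇒ ''.

Yes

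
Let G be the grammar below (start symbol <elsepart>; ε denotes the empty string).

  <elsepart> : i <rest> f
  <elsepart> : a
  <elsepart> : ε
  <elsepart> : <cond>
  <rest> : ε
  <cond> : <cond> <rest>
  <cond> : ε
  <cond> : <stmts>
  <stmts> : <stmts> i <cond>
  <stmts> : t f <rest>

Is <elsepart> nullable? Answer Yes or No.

<elsepart> has an ε-production, so <elsepart> ⇒ ε.

Yes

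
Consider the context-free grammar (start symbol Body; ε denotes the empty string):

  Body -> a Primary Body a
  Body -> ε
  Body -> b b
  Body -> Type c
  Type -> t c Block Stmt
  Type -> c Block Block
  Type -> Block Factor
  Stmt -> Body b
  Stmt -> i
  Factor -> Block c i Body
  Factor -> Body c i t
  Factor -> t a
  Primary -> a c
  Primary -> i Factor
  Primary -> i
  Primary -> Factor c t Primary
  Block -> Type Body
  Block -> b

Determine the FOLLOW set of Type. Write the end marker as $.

{ a, b, c, i, t }

In Body -> Type c: add FIRST(c) = { c }.
In Block -> Type Body: add FIRST(Body)\{ε} = { a, b, c, t }.
  Since Body is nullable, also add FOLLOW(Block) = { a, b, c, i, t }.
Union: FOLLOW(Type) = { a, b, c, i, t }.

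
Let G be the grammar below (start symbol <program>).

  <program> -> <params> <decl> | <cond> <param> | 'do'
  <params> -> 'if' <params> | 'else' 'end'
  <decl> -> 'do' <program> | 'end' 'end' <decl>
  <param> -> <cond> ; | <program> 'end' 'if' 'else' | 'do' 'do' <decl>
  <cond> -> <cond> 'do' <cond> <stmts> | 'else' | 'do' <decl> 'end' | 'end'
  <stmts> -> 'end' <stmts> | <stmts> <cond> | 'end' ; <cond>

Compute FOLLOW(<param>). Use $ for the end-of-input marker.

{ $, 'end' }

In <program> -> <cond> <param>: <param> is at the end, add FOLLOW(<program>) = { $, 'end' }.
Union: FOLLOW(<param>) = { $, 'end' }.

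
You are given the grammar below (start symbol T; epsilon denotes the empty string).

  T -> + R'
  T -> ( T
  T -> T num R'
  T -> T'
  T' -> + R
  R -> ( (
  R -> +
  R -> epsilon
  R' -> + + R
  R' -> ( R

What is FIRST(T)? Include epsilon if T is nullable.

T -> + R' contributes {+}.
T -> ( T contributes {(}.
From T -> T num R': add FIRST(T) = { (, + }.
From T -> T': add FIRST(T') = { + }.
Union: FIRST(T) = { (, + }.

{ (, + }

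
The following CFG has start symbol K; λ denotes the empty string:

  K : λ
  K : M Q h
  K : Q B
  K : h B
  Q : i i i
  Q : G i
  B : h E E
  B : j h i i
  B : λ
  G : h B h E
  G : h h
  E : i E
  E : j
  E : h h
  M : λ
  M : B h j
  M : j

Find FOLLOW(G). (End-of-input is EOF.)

In Q : G i: add FIRST(i) = { i }.
Union: FOLLOW(G) = { i }.

{ i }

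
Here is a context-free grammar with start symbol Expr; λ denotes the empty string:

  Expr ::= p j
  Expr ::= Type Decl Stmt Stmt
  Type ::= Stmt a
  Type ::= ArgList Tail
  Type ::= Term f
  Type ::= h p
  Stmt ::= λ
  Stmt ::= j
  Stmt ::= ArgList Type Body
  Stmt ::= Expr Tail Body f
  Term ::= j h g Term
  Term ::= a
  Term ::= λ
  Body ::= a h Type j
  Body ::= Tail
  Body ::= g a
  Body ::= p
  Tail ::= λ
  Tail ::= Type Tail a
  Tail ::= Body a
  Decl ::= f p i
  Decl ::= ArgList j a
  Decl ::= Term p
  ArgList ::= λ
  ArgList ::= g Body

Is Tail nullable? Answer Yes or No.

Yes

Tail has an λ-production, so Tail ⇒ λ.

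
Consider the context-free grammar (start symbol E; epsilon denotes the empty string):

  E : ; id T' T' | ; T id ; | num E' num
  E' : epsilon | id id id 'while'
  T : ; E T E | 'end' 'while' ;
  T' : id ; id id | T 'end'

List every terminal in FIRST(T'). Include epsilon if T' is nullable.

{ 'end', ;, id }

T' : id ; id id contributes {id}.
From T' : T 'end': add FIRST(T) = { 'end', ; }.
Union: FIRST(T') = { 'end', ;, id }.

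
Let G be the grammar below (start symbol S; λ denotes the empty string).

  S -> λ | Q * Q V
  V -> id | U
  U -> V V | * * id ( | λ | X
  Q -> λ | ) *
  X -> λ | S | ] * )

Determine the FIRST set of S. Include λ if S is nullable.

{ ), *, λ }

S -> λ contributes λ.
From S -> Q * Q V: Q nullable, take FIRST(Q) ∪ {*} = { ), * }.
Union: FIRST(S) = { ), *, λ }.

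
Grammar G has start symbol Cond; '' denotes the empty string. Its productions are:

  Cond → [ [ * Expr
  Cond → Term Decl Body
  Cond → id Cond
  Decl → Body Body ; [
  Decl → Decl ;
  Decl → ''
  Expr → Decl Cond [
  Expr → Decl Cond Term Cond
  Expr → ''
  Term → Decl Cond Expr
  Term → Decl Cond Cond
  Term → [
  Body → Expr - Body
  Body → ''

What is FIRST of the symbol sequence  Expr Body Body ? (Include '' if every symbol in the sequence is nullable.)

Add FIRST(Expr)\{''} = { -, ;, [, id }; Expr is nullable, continue.
Add FIRST(Body)\{''} = { -, ;, [, id }; Body is nullable, continue.
Add FIRST(Body)\{''} = { -, ;, [, id }; Body is nullable, continue.
Every symbol is nullable, so include ''.

{ -, ;, [, id, '' }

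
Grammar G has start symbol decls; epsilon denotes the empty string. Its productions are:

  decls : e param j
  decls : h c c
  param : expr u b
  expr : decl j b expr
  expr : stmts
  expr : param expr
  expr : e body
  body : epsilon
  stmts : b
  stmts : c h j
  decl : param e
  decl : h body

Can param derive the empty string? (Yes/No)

Nullable nonterminals: body.
No production of param has an RHS whose symbols are all nullable, so param is not nullable.

No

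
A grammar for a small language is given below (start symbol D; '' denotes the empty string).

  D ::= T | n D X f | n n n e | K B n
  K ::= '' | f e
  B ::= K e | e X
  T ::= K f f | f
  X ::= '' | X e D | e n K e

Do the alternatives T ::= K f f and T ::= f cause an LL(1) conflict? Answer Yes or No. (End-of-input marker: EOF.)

FIRST(K f f) = { f } and FIRST(f) = { f }.
Both contain f, so the two alternatives are not disjoint — LL(1) conflict.

Yes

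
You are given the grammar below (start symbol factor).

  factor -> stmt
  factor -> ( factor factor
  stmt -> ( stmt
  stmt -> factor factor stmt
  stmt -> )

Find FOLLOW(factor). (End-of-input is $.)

{ $, (, ) }

factor is the start symbol, so $ ∈ FOLLOW(factor).
In factor -> ( factor factor: add FIRST(factor) = { (, ) }.
In factor -> ( factor factor: factor is at the end, add FOLLOW(factor) = { $, (, ) }.
In stmt -> factor factor stmt: add FIRST(factor stmt) = { (, ) }.
In stmt -> factor factor stmt: add FIRST(stmt) = { (, ) }.
Union: FOLLOW(factor) = { $, (, ) }.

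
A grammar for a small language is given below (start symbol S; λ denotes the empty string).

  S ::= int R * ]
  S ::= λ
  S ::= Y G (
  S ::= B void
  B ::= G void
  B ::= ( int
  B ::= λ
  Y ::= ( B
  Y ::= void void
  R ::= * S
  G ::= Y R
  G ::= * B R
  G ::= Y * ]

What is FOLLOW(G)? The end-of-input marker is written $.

In S ::= Y G (: add FIRST(() = { ( }.
In B ::= G void: add FIRST(void) = { void }.
Union: FOLLOW(G) = { (, void }.

{ (, void }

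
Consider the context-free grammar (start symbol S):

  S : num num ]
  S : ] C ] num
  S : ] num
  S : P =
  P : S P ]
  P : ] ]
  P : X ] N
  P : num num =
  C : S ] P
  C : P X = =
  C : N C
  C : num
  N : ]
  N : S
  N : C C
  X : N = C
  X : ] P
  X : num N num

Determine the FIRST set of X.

{ ], num }

From X : N = C: add FIRST(N) = { ], num }.
X : ] P contributes {]}.
X : num N num contributes {num}.
Union: FIRST(X) = { ], num }.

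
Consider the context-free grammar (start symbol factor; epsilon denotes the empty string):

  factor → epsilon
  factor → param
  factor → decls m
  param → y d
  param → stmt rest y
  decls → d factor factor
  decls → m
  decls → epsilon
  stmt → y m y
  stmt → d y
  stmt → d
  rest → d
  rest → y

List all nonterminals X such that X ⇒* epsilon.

{ decls, factor }

Directly nullable (have an epsilon-production): factor, decls.
No other nonterminal has a production whose RHS symbols are all nullable.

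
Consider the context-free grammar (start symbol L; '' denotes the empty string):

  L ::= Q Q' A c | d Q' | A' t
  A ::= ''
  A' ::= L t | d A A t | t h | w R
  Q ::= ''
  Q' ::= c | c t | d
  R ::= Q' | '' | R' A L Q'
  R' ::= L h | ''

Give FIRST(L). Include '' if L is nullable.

From L ::= Q Q' A c: Q nullable, take FIRST(Q) ∪ FIRST(Q') = { c, d }.
L ::= d Q' contributes {d}.
From L ::= A' t: add FIRST(A') = { c, d, t, w }.
Union: FIRST(L) = { c, d, t, w }.

{ c, d, t, w }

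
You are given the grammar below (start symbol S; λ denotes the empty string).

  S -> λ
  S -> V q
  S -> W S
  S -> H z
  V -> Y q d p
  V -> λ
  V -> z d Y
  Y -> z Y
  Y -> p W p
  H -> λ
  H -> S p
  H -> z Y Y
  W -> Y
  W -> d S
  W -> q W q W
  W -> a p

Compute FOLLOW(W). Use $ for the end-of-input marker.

In S -> W S: add FIRST(S)\{λ} = { a, d, p, q, z }.
  Since S is nullable, also add FOLLOW(S) = { $, a, d, p, q, z }.
In Y -> p W p: add FIRST(p) = { p }.
In W -> q W q W: add FIRST(q W) = { q }.
In W -> q W q W: W is at the end, add FOLLOW(W) = { $, a, d, p, q, z }.
Union: FOLLOW(W) = { $, a, d, p, q, z }.

{ $, a, d, p, q, z }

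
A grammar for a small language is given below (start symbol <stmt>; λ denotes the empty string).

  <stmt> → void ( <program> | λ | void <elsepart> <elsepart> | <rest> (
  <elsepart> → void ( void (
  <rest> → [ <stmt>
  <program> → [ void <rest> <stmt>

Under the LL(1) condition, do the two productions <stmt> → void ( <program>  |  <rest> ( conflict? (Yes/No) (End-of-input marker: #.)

No

FIRST(void ( <program>) = { void } and FIRST(<rest> () = { [ }.
The FIRST sets are disjoint and neither alternative is nullable — no conflict.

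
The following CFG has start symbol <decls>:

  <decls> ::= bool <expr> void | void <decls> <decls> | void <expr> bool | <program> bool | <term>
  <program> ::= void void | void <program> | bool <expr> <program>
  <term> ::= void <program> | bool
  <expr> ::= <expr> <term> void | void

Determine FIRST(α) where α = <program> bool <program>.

{ bool, void }

Add FIRST(<program>) = { bool, void }; <program> is not nullable, stop.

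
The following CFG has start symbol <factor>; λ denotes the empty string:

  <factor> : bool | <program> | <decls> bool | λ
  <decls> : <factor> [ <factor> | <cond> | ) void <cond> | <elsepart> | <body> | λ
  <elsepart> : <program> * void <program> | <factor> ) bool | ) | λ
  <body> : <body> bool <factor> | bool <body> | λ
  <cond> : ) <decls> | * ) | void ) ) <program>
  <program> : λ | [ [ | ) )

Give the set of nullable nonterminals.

{ <body>, <decls>, <elsepart>, <factor>, <program> }

Directly nullable (have an λ-production): <factor>, <decls>, <elsepart>, <body>, <program>.
No other nonterminal has a production whose RHS symbols are all nullable.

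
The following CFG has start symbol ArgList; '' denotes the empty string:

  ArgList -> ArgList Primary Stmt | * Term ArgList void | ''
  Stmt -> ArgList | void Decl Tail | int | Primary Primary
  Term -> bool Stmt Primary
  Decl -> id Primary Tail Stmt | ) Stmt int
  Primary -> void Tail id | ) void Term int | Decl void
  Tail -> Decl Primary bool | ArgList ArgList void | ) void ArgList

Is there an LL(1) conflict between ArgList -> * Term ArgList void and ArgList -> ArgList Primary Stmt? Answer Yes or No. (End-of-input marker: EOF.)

FIRST(* Term ArgList void) = { * } and FIRST(ArgList Primary Stmt) = { ), *, id, void }.
Both contain *, so the two alternatives are not disjoint — LL(1) conflict.

Yes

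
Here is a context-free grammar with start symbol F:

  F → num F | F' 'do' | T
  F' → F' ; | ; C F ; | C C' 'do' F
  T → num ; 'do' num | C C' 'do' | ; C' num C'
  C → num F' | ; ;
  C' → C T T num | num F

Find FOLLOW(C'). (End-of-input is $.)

{ $, 'do', ;, num }

In F' → C C' 'do' F: add FIRST('do' F) = { 'do' }.
In T → C C' 'do': add FIRST('do') = { 'do' }.
In T → ; C' num C': add FIRST(num C') = { num }.
In T → ; C' num C': C' is at the end, add FOLLOW(T) = { $, 'do', ;, num }.
Union: FOLLOW(C') = { $, 'do', ;, num }.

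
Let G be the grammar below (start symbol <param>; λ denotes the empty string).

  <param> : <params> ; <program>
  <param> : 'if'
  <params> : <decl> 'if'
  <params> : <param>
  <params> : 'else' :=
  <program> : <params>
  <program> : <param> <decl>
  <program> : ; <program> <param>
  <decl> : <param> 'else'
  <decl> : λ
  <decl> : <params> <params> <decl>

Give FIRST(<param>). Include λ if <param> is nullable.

{ 'else', 'if' }

From <param> : <params> ; <program>: add FIRST(<params>) = { 'else', 'if' }.
<param> : 'if' contributes {'if'}.
Union: FIRST(<param>) = { 'else', 'if' }.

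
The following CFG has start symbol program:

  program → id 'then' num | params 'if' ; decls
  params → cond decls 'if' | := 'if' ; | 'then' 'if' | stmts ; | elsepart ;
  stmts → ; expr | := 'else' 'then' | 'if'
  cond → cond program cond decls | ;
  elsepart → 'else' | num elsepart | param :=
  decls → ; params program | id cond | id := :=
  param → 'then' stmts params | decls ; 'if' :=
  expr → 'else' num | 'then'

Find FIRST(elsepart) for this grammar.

elsepart → 'else' contributes {'else'}.
elsepart → num elsepart contributes {num}.
From elsepart → param :=: add FIRST(param) = { 'then', ;, id }.
Union: FIRST(elsepart) = { 'else', 'then', ;, id, num }.

{ 'else', 'then', ;, id, num }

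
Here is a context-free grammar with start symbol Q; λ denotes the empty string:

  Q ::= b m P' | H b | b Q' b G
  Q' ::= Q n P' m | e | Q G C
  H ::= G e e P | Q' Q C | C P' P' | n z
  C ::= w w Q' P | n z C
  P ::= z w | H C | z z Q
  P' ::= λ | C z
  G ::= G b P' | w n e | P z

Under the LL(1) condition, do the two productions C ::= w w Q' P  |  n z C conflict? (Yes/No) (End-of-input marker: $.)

FIRST(w w Q' P) = { w } and FIRST(n z C) = { n }.
The FIRST sets are disjoint and neither alternative is nullable — no conflict.

No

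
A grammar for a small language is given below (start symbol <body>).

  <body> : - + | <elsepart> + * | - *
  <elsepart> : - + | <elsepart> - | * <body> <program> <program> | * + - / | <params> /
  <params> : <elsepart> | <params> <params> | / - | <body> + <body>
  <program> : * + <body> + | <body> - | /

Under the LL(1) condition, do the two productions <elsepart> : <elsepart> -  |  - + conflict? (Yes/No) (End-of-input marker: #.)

FIRST(<elsepart> -) = { *, -, / } and FIRST(- +) = { - }.
Both contain -, so the two alternatives are not disjoint — LL(1) conflict.

Yes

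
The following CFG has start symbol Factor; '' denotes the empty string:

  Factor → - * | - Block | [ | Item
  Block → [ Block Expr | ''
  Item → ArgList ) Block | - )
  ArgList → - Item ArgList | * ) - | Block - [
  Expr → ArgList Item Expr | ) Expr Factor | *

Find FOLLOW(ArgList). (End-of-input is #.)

In Item → ArgList ) Block: add FIRST() Block) = { ) }.
In ArgList → - Item ArgList: ArgList is at the end, add FOLLOW(ArgList) = { ), *, -, [ }.
In Expr → ArgList Item Expr: add FIRST(Item Expr) = { *, -, [ }.
Union: FOLLOW(ArgList) = { ), *, -, [ }.

{ ), *, -, [ }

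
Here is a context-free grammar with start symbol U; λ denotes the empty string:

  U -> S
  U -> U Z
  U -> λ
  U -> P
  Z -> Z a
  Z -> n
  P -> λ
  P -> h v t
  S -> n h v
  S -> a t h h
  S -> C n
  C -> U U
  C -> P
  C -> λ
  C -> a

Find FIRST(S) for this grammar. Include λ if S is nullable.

S -> n h v contributes {n}.
S -> a t h h contributes {a}.
From S -> C n: C nullable, take FIRST(C) ∪ {n} = { a, h, n }.
Union: FIRST(S) = { a, h, n }.

{ a, h, n }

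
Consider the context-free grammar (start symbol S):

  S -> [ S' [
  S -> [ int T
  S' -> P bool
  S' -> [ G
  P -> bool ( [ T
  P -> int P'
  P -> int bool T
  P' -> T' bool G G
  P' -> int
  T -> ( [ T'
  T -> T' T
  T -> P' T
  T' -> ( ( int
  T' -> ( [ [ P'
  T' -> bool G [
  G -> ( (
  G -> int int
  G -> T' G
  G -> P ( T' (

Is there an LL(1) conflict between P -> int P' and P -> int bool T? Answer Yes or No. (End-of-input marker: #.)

Yes

FIRST(int P') = { int } and FIRST(int bool T) = { int }.
Both contain int, so the two alternatives are not disjoint — LL(1) conflict.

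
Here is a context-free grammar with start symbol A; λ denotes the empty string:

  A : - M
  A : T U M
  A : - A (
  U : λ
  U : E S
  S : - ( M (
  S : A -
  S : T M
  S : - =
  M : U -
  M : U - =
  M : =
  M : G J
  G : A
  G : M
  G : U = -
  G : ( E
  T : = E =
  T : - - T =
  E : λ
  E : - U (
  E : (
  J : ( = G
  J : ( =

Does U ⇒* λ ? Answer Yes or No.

U has an λ-production, so U ⇒ λ.

Yes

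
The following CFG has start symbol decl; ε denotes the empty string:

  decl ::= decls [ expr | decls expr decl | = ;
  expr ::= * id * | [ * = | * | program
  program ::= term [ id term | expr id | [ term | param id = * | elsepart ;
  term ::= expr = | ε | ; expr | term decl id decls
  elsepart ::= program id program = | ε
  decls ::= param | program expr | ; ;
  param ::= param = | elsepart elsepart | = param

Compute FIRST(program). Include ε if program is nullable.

From program ::= term [ id term: term nullable, take FIRST(term) ∪ {[} = { *, ;, =, [, id }.
From program ::= expr id: add FIRST(expr) = { *, ;, =, [, id }.
program ::= [ term contributes {[}.
From program ::= param id = *: param nullable, take FIRST(param) ∪ {id} = { *, ;, =, [, id }.
From program ::= elsepart ;: elsepart nullable, take FIRST(elsepart) ∪ {;} = { *, ;, =, [, id }.
Union: FIRST(program) = { *, ;, =, [, id }.

{ *, ;, =, [, id }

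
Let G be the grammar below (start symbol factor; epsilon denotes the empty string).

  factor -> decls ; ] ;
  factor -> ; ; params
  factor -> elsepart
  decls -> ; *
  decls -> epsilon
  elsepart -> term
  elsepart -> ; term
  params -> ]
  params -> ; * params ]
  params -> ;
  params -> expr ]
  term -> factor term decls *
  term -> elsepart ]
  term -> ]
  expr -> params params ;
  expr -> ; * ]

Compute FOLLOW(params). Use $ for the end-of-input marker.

{ $, ;, ] }

In factor -> ; ; params: params is at the end, add FOLLOW(factor) = { $, ;, ] }.
In params -> ; * params ]: add FIRST(]) = { ] }.
In expr -> params params ;: add FIRST(params ;) = { ;, ] }.
In expr -> params params ;: add FIRST(;) = { ; }.
Union: FOLLOW(params) = { $, ;, ] }.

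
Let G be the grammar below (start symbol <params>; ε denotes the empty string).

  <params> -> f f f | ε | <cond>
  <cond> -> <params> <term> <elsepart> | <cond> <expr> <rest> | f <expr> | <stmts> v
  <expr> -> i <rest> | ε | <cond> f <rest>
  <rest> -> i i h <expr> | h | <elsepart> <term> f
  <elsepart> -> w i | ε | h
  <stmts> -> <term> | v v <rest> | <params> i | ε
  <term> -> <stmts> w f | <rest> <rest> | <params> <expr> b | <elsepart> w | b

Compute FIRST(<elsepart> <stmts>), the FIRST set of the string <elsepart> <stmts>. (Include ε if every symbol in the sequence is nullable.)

Add FIRST(<elsepart>)\{ε} = { h, w }; <elsepart> is nullable, continue.
Add FIRST(<stmts>)\{ε} = { b, f, h, i, v, w }; <stmts> is nullable, continue.
Every symbol is nullable, so include ε.

{ b, f, h, i, v, w, ε }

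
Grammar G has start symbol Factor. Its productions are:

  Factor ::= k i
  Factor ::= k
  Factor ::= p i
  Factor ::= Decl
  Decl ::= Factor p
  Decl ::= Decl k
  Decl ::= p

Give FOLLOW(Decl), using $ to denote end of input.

{ $, k, p }

In Factor ::= Decl: Decl is at the end, add FOLLOW(Factor) = { $, p }.
In Decl ::= Decl k: add FIRST(k) = { k }.
Union: FOLLOW(Decl) = { $, k, p }.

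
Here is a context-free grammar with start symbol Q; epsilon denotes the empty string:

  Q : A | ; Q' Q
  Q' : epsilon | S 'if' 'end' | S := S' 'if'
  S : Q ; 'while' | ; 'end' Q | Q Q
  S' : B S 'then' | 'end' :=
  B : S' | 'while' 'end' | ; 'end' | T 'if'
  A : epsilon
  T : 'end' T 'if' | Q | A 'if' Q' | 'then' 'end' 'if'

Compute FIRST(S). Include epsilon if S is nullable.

From S : Q ; 'while': Q nullable, take FIRST(Q) ∪ {;} = { ; }.
S : ; 'end' Q contributes {;}.
From S : Q Q: Q, Q nullable, take FIRST(Q) ∪ FIRST(Q) = { ; }; also epsilon since the whole RHS is nullable.
Union: FIRST(S) = { ;, epsilon }.

{ ;, epsilon }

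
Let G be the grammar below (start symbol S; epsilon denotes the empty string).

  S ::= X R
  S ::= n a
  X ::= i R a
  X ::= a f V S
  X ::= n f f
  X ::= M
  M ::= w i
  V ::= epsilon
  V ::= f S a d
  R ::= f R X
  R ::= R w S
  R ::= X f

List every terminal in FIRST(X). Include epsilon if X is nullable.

{ a, i, n, w }

X ::= i R a contributes {i}.
X ::= a f V S contributes {a}.
X ::= n f f contributes {n}.
From X ::= M: add FIRST(M) = { w }.
Union: FIRST(X) = { a, i, n, w }.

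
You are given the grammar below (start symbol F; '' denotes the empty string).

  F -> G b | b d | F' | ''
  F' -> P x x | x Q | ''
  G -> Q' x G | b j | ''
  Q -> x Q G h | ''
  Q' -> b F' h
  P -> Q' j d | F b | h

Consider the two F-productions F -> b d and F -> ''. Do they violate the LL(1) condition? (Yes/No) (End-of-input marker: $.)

FIRST(b d) = { b } and FIRST('') = { '' }.
The second alternative is nullable and FOLLOW(F) = { $, b } shares b with FIRST of the first — conflict.

Yes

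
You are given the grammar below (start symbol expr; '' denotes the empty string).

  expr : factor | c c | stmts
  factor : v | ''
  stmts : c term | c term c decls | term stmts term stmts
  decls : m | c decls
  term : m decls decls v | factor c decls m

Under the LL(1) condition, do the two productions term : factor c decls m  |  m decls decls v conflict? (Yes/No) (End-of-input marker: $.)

FIRST(factor c decls m) = { c, v } and FIRST(m decls decls v) = { m }.
The FIRST sets are disjoint and neither alternative is nullable — no conflict.

No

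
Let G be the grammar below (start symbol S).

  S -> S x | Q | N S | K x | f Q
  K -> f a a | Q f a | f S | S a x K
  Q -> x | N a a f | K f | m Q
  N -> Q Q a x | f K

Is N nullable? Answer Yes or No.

No nonterminal in this grammar is nullable.
No production of N has an RHS whose symbols are all nullable, so N is not nullable.

No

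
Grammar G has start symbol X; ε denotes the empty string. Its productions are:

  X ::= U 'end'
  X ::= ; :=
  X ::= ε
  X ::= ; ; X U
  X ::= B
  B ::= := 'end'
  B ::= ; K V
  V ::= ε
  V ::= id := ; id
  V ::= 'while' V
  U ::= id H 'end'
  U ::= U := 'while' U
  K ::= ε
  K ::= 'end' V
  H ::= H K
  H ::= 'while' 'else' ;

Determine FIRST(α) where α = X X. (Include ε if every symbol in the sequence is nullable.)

{ :=, ;, id, ε }

Add FIRST(X)\{ε} = { :=, ;, id }; X is nullable, continue.
Add FIRST(X)\{ε} = { :=, ;, id }; X is nullable, continue.
Every symbol is nullable, so include ε.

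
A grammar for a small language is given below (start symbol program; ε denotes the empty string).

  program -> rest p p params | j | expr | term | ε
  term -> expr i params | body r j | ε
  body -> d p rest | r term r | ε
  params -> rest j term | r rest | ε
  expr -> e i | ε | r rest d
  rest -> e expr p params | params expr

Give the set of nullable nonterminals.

Directly nullable (have an ε-production): program, term, body, params, expr.
rest -> params expr with every symbol nullable, so rest is nullable.

{ body, expr, params, program, rest, term }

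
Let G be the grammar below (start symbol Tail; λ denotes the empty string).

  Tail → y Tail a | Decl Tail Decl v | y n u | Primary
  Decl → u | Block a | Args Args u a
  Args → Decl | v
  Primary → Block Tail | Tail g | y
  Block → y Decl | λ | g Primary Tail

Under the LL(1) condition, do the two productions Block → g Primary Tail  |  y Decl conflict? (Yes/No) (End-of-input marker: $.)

FIRST(g Primary Tail) = { g } and FIRST(y Decl) = { y }.
The FIRST sets are disjoint and neither alternative is nullable — no conflict.

No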